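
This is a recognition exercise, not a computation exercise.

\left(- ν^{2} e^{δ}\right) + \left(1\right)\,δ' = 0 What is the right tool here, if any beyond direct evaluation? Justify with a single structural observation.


Verdict: separation of variables — the derivative equals a pure function of ν (namely ν^{2}) times a pure function of δ (namely e^{δ}); divide and integrate each side.


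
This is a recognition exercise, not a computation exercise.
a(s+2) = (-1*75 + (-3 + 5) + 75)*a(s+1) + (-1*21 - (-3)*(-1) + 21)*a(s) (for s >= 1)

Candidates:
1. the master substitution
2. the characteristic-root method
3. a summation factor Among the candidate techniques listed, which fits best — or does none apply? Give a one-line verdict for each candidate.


Diagnosis: the characteristic-root method — every coefficient is a fixed number and the forcing is zero — substitute r^s and read off the root equation.
- the master substitution: the recursion shifts the index rather than dividing it.
- the characteristic-root method: yes, a natural case for it.
- a summation factor — a summation factor telescopes one-step recursions; this one carries higher-order memory.


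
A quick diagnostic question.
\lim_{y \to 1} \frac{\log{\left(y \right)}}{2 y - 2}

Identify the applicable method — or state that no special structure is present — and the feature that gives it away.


Verdict: l'Hôpital's rule (0/0) — plug in 1: top and bottom both hit zero, so differentiate each and retry. Expanding numerator and denominator to first order gives the same value — the rule automates exactly that.


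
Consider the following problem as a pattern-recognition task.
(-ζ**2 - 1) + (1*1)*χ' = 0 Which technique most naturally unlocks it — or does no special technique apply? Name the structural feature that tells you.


Technique: no special technique — solved for the derivative, χ never appears on the right — this is a direct integration in ζ, not a differential-equations problem at heart.


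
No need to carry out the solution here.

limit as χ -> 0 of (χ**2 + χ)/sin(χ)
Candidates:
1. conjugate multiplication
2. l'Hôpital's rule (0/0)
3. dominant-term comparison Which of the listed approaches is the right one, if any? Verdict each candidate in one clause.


Best approach: l'Hôpital's rule (0/0) — numerator and denominator both vanish at 0 — a genuine 0/0 form, which is exactly when l'Hôpital applies. Known elementary limits would finish this too — the rule just bypasses the case analysis.
- conjugate multiplication — there is no infinity-minus-infinity radical difference to rationalize.
- l'Hôpital's rule (0/0) — a fit — the right tool for this form.
- dominant-term comparison: leading-power comparison does not apply to this form.


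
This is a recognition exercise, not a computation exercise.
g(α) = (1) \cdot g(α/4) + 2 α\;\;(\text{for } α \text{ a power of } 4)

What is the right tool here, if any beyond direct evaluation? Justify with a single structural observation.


Method: the master substitution — treat m = log base 4 of α as the new clock: one recursion step advances m by one while α scales by 4.


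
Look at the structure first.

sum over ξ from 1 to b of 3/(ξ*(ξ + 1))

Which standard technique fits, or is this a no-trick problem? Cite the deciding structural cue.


Technique: telescoping — 3/(ξ*(ξ + 1)) is a collapsed telescope: expand it into simple fractions to see the cancellation.


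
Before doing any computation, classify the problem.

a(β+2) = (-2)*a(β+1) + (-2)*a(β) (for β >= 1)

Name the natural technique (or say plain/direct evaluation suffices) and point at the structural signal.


Diagnosis: the characteristic-root method — no index-dependence in the weights and nothing inhomogeneous: classic characteristic-equation setup.


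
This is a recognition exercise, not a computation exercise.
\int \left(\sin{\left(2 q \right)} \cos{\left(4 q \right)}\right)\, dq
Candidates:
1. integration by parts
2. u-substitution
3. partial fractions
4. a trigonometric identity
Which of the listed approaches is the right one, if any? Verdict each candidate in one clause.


Verdict: a trigonometric identity — distinct frequencies under one product (\sin{\left(2 q \right)} \cos{\left(4 q \right)}): the product-to-sum identity is the systematic route to an integrable form.
- integration by parts — not the fit here: there is no polynomial factor to ladder down — parts can still close the trigonometric product by recursion, though the identity rewrite is the direct route.
- u-substitution — no subexpression of the integrand pairs with its own derivative as a factor — individual terms may offer their own substitutions, but any change of variable covering the whole integral would have to be constructed from outside the expression.
- partial fractions: the expression is not a ratio of polynomials that decomposes further.
- a trigonometric identity: yes, a natural case for it.


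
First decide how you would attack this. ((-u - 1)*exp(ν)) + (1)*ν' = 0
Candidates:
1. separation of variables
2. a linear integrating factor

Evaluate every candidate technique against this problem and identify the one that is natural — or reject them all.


Best approach: separation of variables — all dependence on the two variables factors apart, the defining separable shape.
- separation of variables: yes — fits the structure here.
- a linear integrating factor — a nonlinear term in the unknown puts this outside the integrating-factor template.


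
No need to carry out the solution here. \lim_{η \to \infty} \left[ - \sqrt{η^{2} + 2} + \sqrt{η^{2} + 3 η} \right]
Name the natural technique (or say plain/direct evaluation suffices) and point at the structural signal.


Verdict: conjugate multiplication — \sqrt{η^{2} + 3 η} and \sqrt{η^{2} + 2} both blow up, but their difference is tame once the conjugate rationalizes it.


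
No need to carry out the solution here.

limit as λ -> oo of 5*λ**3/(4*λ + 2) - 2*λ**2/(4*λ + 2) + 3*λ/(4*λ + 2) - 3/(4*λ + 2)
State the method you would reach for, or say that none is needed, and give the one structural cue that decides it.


Diagnosis: dominant-term comparison — growth-rate triage: the leading powers of λ decide the limit, everything else is noise. l'Hôpital's at-infinity variant applies to the expression viewed as a single quotient; the leading-term comparison is the direct route.


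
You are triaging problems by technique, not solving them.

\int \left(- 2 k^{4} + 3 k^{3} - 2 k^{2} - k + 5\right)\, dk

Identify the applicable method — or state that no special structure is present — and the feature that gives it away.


Method: no special technique — a term-by-term power-rule job in k; no substitution or rearrangement earns its keep here.


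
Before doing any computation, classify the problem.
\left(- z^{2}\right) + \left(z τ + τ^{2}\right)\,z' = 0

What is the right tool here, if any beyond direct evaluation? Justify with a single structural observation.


Best approach: the homogeneous substitution — the slope is degree-zero homogeneous: the ratio substitution v = z/τ collapses it. With the right rearrangement (exchanging the roles of the variables where needed), this also fits a Bernoulli template; the homogeneous substitution reads the structure directly.


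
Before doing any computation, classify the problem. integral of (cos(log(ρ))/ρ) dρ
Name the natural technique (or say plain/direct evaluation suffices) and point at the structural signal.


Best approach: u-substitution — viewed as a product, the integrand is a composition evaluated at log(ρ) times (a constant multiple of) that inner expression's derivative, so u = log(ρ) makes it elementary.


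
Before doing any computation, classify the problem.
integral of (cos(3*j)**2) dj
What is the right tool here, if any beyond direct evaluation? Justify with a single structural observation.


Verdict: a trigonometric identity — apply power reduction to cos(3*j)**2; each application halves the trigonometric degree.


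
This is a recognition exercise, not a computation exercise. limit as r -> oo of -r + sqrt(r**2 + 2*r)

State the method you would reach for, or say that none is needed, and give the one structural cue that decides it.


Technique: conjugate multiplication — both pieces blow up but their difference is finite; the conjugate trick rationalizes sqrt(r**2 + 2*r) - r.


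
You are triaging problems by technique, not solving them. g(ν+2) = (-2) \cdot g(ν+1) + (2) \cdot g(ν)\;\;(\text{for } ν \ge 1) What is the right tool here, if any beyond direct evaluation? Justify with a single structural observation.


Best approach: the characteristic-root method — every coefficient is a fixed number and the forcing is zero — substitute r^ν and read off the root equation.


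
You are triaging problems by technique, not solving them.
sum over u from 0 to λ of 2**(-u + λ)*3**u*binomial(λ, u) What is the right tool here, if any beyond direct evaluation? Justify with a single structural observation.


Best approach: the binomial theorem — the summand is term u of a binomial expansion in 3 and 2; the whole sum is a single power.


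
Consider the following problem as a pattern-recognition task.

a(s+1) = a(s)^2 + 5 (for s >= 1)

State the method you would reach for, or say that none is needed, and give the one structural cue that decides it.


Method: no special technique — once the recursion is nonlinear, characteristic roots, master substitutions, and summation factors are all off the table.


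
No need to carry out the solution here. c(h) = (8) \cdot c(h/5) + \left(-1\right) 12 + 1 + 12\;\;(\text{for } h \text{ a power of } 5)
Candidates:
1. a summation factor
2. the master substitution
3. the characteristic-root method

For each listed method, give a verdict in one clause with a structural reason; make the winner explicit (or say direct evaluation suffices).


Best approach: the master substitution — the argument contracts 5-fold per step: reindex h exponentially and solve the linear recurrence in the new index.
- a summation factor — the recursion divides its index rather than shifting it — there is no previous-term chain for a summation factor to telescope.
- the master substitution: yes, a natural case for it.
- the characteristic-root method: a divided-index call is not the fixed-shift linear shape that characteristic roots solve.


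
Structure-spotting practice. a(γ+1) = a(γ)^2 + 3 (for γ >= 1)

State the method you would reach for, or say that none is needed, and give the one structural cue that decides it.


Technique: no special technique — nonlinear feedback in the recursion rules out every root- or factor-based technique.


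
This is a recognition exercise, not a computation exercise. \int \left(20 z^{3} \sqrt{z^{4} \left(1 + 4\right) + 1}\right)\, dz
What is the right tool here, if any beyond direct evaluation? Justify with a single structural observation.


Diagnosis: u-substitution — a chain-rule shadow: 20 z^{3} alongside a function of (z^{4} \left(1 + 4\right) + 1) means u = (z^{4} \left(1 + 4\right) + 1) unwinds the composition in one step.


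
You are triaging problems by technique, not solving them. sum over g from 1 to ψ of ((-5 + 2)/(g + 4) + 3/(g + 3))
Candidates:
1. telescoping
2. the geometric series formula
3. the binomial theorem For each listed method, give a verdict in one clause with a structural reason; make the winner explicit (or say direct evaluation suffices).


Verdict: telescoping — spot the paired structure — each term adds 3/(g + 3) and subtracts its successor value, which the next term restores: the definition of a telescoping chain.
- telescoping: yes, a natural case for it.
- the geometric series formula: the ratio of consecutive terms depends on the index.
- the binomial theorem: there is no sum-raised-to-a-power identity hiding in these terms.


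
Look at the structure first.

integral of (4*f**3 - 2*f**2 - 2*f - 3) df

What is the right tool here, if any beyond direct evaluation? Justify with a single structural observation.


Method: no special technique — scan for structure and find none: constant multiples of powers of f, integrate directly.


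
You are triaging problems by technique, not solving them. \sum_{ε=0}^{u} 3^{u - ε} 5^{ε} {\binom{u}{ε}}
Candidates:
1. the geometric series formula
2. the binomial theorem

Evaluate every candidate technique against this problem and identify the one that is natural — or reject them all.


Diagnosis: the binomial theorem — binomial coefficients against complementary powers of 5 and 3: recognize the binomial expansion and resum.
- the geometric series formula: dividing successive terms gives an index-dependent quantity, not a constant.
- the binomial theorem — yes, a natural case for it.


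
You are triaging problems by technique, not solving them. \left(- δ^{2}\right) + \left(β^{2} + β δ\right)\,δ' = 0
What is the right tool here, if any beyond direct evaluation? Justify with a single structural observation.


Verdict: the homogeneous substitution — the slope's numerator and denominator have matching total degree, so it depends only on δ/β and the ratio substitution collapses it. Rewriting — with the variables' roles exchanged where the shape demands it — would expose a Bernoulli structure too; the homogeneous substitution simply reads the degrees directly.


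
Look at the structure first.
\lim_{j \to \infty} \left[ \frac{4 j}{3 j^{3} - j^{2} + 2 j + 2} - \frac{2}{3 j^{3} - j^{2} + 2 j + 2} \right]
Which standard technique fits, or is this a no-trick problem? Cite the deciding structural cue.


Diagnosis: dominant-term comparison — divide through by the highest power of j; every lower-order term dies and the dominant terms decide the limit. As a single quotient, the ∞/∞ shape would yield to repeated differentiation as well — the growth comparison gets there in one look.


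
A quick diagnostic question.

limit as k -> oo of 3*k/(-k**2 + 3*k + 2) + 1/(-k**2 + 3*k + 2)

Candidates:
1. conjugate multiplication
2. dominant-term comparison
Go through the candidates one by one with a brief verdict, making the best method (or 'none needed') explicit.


Method: dominant-term comparison — growth-rate triage: the leading powers of k decide the limit, everything else is noise.
- conjugate multiplication: there is no infinity-minus-infinity radical difference to rationalize.
- dominant-term comparison — yes, a natural case for it.


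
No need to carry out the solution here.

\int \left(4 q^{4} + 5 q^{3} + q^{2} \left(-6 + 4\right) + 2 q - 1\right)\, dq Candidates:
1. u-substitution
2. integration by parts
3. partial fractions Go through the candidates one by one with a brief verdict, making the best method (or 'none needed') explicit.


Technique: no special technique — scan for structure and find none: constant multiples of powers of q, integrate directly.
- u-substitution: no substitution does more than relabel what direct integration already handles.
- integration by parts — parts would only shuffle a directly integrable integrand.
- partial fractions — there is no rational-function structure to decompose.


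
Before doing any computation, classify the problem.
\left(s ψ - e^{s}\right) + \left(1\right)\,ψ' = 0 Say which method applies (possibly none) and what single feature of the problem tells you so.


Verdict: a linear integrating factor — linear in the unknown with genuine forcing: multiply through by the exponential of the integrated coefficient and the left side closes into one derivative.


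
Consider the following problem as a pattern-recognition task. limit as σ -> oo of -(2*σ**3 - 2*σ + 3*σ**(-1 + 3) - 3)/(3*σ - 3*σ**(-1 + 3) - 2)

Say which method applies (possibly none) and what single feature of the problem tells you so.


Technique: dominant-term comparison — growth-rate triage: the leading powers of σ decide the limit, everything else is noise. Differentiating the expression as a single quotient would eventually settle it as well; matching dominant growth settles it immediately.


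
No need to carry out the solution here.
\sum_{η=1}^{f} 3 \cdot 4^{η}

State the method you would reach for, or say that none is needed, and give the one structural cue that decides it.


Diagnosis: the geometric series formula — each term is 4 times the previous one, so the geometric-series formula applies directly.


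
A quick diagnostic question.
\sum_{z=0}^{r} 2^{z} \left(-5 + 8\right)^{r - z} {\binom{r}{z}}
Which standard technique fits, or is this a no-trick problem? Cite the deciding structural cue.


Verdict: the binomial theorem — terms weighting {\binom{r}{z}} against matched powers of 2 and (-5 + 8) reassemble into (2 + (-5 + 8))^r by the binomial theorem.


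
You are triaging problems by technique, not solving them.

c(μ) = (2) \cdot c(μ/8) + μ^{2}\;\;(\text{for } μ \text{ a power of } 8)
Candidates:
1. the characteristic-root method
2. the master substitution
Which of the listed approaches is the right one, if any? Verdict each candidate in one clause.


Method: the master substitution — the argument contracts 8-fold per step: reindex μ exponentially and solve the linear recurrence in the new index.
- the characteristic-root method — the recursion divides its index rather than shifting it — outside the constant-shift family the root method covers.
- the master substitution — applies; the problem has the shape this method handles.


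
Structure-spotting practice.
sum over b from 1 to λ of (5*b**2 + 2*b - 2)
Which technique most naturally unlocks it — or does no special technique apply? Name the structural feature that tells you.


Method: no special technique — recognize the absence of structure: constant-multiple powers of b summed plainly, no special method required.


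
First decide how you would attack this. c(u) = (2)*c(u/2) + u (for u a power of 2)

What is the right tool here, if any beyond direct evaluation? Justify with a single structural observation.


Diagnosis: the master substitution — the argument shrinks by the factor 2, so measure the index on a logarithmic scale and the recursion becomes a shift.


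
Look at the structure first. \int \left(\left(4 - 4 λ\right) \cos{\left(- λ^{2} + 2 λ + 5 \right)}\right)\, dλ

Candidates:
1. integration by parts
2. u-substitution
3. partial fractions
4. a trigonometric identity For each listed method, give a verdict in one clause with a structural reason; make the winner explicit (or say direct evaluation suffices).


Technique: u-substitution — set u = - λ^{2} + 2 λ + 5: a constant multiple of its derivative, namely 4 - 4 λ, is present as a factor once the integrand is collected, so the du is sitting there waiting.
- integration by parts — the non-polynomial partner is not one of the parts kernels — exp, sine, or cosine with a degree-1 argument, or a logarithm.
- u-substitution: yes, a natural case for it.
- partial fractions: the expression is not a ratio of polynomials that decomposes further.
- a trigonometric identity: neither the even-power reduction nor the product-to-sum identity applies to this structure.


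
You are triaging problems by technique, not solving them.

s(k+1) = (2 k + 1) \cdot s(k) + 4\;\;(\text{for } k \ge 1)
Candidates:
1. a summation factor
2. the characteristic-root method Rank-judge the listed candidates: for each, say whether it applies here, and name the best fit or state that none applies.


Method: a summation factor — normalize by the running product of 2 k + 1: the left side becomes a difference, and differences sum.
- a summation factor — a fit — the right tool for this form.
- the characteristic-root method: the coefficients change with the index, which the root method cannot absorb.


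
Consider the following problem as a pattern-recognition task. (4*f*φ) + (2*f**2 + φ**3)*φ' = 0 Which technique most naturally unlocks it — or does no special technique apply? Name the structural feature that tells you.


Diagnosis: the exact-equation method — the compatibility test passes: the φ-derivative of 4*f*φ matches the f-derivative of 2*f**2 + φ**3, so integrate a potential.


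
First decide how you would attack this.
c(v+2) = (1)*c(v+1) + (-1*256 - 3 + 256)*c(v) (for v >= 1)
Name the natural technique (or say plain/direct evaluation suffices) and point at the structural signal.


Diagnosis: the characteristic-root method — this is the constant-coefficient homogeneous case — the whole solution in v reduces to a polynomial's roots.


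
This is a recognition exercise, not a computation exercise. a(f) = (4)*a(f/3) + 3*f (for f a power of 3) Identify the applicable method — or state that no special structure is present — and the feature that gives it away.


Method: the master substitution — the index is divided (f/3), not shifted — substitute f = 3^m to straighten it into a shift recurrence.


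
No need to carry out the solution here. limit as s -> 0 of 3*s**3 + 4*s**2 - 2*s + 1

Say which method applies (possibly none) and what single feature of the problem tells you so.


Technique: no special technique — no denominator vanishes and nothing blows up at 0: direct substitution is the whole computation.


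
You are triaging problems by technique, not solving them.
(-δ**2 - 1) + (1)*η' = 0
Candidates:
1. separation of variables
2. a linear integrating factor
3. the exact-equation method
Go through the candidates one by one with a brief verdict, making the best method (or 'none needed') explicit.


Method: no special technique — the slope is a pure function of δ; integrate both sides and be done.
- separation of variables — with no unknown in the slope, separating variables is a formality — the equation integrates directly.
- a linear integrating factor: the linear template holds only trivially here (the unknown is absent, so the coefficient is zero) — the method is not the natural label.
- the exact-equation method: the unknown never enters the equation — exactness holds emptily, with nothing for the method to add.


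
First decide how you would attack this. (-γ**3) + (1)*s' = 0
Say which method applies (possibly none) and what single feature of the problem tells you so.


Technique: no special technique — with s absent the equation is not coupled at all: direct integration in γ.


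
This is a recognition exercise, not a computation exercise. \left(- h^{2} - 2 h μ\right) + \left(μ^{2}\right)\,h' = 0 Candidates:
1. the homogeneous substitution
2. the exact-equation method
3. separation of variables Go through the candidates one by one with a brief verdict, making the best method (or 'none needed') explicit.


Diagnosis: the homogeneous substitution — the slope is degree-zero homogeneous: the ratio substitution v = h/μ collapses it. Rearranged, this also fits the Bernoulli template directly; the homogeneous substitution reads the structure without the rearrangement.
- the homogeneous substitution: yes — fits the structure here.
- the exact-equation method: the mixed partial derivatives differ, so the left side is not a total differential.
- separation of variables — no division isolates the independent variable from the unknown.


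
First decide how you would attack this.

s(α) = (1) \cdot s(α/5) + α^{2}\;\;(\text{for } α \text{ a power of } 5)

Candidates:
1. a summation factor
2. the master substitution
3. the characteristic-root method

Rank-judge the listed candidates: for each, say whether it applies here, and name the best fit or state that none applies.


Technique: the master substitution — treat m = log base 5 of α as the new clock: one recursion step advances m by one while α scales by 5.
- a summation factor — a divided-index call is outside the fixed-shift first-order family a summation factor normalizes.
- the master substitution: a fit — the right tool for this form.
- the characteristic-root method — a divided-index call is not the fixed-shift linear shape that characteristic roots solve.


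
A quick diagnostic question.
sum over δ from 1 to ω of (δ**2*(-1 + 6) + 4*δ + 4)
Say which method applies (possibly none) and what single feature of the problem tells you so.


Best approach: no special technique — every summand is a constant multiple of a power of δ — apply the standard power-sum identities one degree at a time.


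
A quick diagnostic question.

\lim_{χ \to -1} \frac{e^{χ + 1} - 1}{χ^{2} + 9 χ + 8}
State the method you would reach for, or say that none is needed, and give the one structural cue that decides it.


Method: l'Hôpital's rule (0/0) — numerator and denominator both vanish at -1 — a genuine 0/0 form, which is exactly when l'Hôpital applies. Expanding numerator and denominator to first order gives the same value — the rule automates exactly that.


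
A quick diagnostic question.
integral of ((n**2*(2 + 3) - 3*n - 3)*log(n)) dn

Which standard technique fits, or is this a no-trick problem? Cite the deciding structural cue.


Method: integration by parts — the logarithm log(n) has no power-rule antiderivative to read off directly, but its derivative is algebraic — so differentiate log(n) and integrate the polynomial factor (n**2*(2 + 3) - 3*n - 3).


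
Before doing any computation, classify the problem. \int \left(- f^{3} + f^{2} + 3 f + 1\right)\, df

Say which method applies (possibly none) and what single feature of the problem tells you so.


Best approach: no special technique — the integrand is a sum of constant multiples of powers of f — integrate term by term.


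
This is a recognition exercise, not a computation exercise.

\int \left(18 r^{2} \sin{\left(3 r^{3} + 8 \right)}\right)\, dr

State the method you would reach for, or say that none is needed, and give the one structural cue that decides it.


Diagnosis: u-substitution — the only nontrivial dependence routes through 3 r^{3} + 8, whose derivative supplies the leftover factor up to a constant multiple — u = 3 r^{3} + 8 flattens it.


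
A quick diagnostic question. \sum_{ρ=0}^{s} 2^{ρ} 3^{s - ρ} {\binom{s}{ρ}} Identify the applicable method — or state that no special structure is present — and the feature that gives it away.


Technique: the binomial theorem — binomial coefficients against complementary powers of 2 and 3: recognize the binomial expansion and resum.


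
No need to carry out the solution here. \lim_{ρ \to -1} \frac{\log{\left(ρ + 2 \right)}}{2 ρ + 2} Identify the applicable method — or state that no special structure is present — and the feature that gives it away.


Verdict: l'Hôpital's rule (0/0) — both numerator and denominator vanish at -1: the genuine 0/0 indeterminate that l'Hôpital exists for. Expanding numerator and denominator to first order gives the same value — the rule automates exactly that.


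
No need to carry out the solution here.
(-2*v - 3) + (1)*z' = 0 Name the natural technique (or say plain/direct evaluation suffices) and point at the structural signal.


Verdict: no special technique — solved for the derivative, no z appears — this is antidifferentiation in v wearing ODE clothing.


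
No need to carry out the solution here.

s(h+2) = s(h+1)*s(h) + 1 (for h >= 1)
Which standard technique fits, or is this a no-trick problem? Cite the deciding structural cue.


Technique: no special technique — the unknown sequence enters the update nonlinearly, so no linear method fits the recurrence as written — direct iteration remains.


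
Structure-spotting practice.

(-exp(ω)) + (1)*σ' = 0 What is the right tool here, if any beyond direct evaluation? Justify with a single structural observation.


Verdict: no special technique — solved for the derivative, σ never appears on the right — this is a direct integration in ω, not a differential-equations problem at heart.


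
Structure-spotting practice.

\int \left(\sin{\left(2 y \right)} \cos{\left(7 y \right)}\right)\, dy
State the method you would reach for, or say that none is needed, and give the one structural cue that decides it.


Technique: a trigonometric identity — the product \sin{\left(2 y \right)} \cos{\left(7 y \right)} converts to a sum of single-frequency sinusoids via the product-to-sum identity.


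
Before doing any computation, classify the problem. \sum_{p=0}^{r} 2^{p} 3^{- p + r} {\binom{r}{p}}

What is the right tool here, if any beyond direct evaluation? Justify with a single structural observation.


Technique: the binomial theorem — terms weighting {\binom{r}{p}} against matched powers of 2 and 3 reassemble into (2 + 3)^r by the binomial theorem.


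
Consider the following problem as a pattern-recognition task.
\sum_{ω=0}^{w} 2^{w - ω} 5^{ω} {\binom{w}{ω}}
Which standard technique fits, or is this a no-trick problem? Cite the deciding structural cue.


Best approach: the binomial theorem — the binomial coefficients weight matched powers of 5 and 2, which is exactly the expansion of a binomial power.


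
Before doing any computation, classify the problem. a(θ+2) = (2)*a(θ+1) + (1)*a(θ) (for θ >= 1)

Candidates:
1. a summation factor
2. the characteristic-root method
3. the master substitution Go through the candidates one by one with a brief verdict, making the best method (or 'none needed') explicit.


Technique: the characteristic-root method — the recurrence treats every index alike (constant coefficients, no forcing) — precisely the regime where r^θ trials close it.
- a summation factor: a summation factor telescopes one-step recursions; this one carries higher-order memory.
- the characteristic-root method — applicable, and directly so.
- the master substitution — no fixed divisor shrinks the index between calls.


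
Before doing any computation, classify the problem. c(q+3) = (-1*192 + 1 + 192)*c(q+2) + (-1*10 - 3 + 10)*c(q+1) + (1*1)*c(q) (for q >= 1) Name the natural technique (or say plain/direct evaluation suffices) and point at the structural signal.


Technique: the characteristic-root method — the recurrence is linear and homogeneous with constant coefficients, so the ansatz r^q turns it into a polynomial equation for r.


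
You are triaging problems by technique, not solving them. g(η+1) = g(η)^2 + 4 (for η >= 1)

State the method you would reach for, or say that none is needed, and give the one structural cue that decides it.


Best approach: no special technique — the unknown enters the rule nonlinearly, not as a weighted sum — no linear method is even well-posed.


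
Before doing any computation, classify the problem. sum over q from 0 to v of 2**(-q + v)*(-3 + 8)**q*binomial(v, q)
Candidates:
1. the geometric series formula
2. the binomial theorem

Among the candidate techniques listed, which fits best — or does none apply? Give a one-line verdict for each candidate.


Best approach: the binomial theorem — binomial(v, q) weighting matched powers of (-3 + 8) and 2 is the expanded form of ((-3 + 8) + 2)^v — fold it back up.
- the geometric series formula — the ratio of consecutive terms depends on the index.
- the binomial theorem: applicable, and directly so.


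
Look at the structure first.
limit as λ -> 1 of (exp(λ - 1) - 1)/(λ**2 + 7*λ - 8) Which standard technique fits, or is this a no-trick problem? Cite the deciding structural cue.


Best approach: l'Hôpital's rule (0/0) — both numerator and denominator vanish at 1: the genuine 0/0 indeterminate that l'Hôpital exists for. A local series expansion at the point resolves it as well; the rule is the packaged version of that step.


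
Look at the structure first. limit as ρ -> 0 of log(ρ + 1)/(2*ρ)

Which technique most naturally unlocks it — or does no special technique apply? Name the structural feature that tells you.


Technique: l'Hôpital's rule (0/0) — both numerator and denominator vanish at 0: the genuine 0/0 indeterminate that l'Hôpital exists for. Expanding numerator and denominator to first order gives the same value — the rule automates exactly that.


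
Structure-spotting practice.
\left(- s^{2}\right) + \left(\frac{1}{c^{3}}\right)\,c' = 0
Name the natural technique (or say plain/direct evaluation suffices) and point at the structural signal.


Method: separation of variables — a product of single-variable factors, s^{2} and c^{3} — the textbook separable form. The cross-partial test also passes here (vacuously, each side single-variable); the potential-function route would work, separation is simply more immediate.


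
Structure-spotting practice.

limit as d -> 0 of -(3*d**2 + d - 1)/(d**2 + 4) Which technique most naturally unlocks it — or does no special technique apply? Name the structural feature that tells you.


Technique: no special technique — the function is continuous at 0; evaluation is itself the limit, no machinery required.


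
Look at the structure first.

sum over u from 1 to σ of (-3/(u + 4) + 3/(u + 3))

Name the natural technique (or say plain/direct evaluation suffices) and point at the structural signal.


Best approach: telescoping — a difference of consecutive values of one function (3/(u + 3) at one index and the next) — telescoping by construction.


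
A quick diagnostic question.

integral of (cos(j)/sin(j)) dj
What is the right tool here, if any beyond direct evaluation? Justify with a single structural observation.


Diagnosis: u-substitution — set u = sin(j): a constant multiple of its derivative, namely cos(j), is present as a factor once the integrand is collected, so the du is sitting there waiting.


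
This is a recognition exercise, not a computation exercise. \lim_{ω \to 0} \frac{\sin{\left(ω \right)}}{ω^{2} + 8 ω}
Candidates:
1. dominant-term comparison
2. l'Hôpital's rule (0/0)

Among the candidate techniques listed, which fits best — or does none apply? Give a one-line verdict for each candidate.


Diagnosis: l'Hôpital's rule (0/0) — both numerator and denominator vanish at 0: the genuine 0/0 indeterminate that l'Hôpital exists for. The standard small-argument limits would also carry it; the rule is the systematic route.
- dominant-term comparison — no ranking of term growth rates resolves the limit here.
- l'Hôpital's rule (0/0): yes — fits the structure here.


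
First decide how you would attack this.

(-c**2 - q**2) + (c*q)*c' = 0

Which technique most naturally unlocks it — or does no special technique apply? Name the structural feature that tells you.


Verdict: the homogeneous substitution — solved for the derivative, the right side is unchanged under scaling q and c together — it depends only on the ratio c/q, so substitute a single ratio variable. Rearranged, this also fits the Bernoulli template directly; the homogeneous substitution reads the structure without the rearrangement.


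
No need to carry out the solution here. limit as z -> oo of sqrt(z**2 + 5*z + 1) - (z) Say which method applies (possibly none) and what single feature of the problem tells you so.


Verdict: conjugate multiplication — sqrt(z**2 + 5*z + 1) and z both blow up, but their difference is tame once the conjugate rationalizes it.


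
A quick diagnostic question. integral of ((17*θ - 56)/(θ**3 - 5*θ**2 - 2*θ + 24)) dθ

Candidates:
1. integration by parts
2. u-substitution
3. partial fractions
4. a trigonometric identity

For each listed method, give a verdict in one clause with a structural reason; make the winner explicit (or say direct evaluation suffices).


Technique: partial fractions — a proper rational integrand whose denominator splits into simpler factors — decompose into partial fractions first.
- integration by parts — no split into a nonconstant polynomial times one of the standard kernels — exp, sine, or cosine of a linear argument, or a logarithm — applies here.
- u-substitution — no subexpression of the integrand pairs with its own derivative as a factor — individual terms may offer their own substitutions, but any change of variable covering the whole integral would have to be constructed from outside the expression.
- partial fractions — yes, a natural case for it.
- a trigonometric identity — with no trigonometric functions present, identity rewriting has no target.


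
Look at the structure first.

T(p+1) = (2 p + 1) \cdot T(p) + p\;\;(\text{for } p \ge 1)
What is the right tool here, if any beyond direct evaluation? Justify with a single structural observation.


Best approach: a summation factor — rescale the sequence by the product of the weights 2 p + 1 so far — the recurrence collapses to a plain running sum.


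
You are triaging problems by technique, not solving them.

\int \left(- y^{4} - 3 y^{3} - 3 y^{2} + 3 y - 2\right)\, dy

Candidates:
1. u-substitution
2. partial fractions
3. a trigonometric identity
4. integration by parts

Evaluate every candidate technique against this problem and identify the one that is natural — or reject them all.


Verdict: no special technique — scan for structure and find none: constant multiples of powers of y, integrate directly.
- u-substitution: no substitution does more than relabel what direct integration already handles.
- partial fractions — the expression is not a ratio of polynomials that decomposes further.
- a trigonometric identity: no sine or cosine appears, so there is nothing for a trigonometric identity to act on.
- integration by parts — parts would only shuffle a directly integrable integrand.


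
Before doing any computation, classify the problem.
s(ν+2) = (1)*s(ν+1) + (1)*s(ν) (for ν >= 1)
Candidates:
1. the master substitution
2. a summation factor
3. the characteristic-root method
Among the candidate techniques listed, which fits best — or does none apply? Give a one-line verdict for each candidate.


Diagnosis: the characteristic-root method — the recurrence is linear and homogeneous with constant coefficients, so the ansatz r^ν turns it into a polynomial equation for r.
- the master substitution: no fixed divisor shrinks the index between calls.
- a summation factor: a summation factor telescopes one-step recursions; this one carries higher-order memory.
- the characteristic-root method — a fit — the right tool for this form.


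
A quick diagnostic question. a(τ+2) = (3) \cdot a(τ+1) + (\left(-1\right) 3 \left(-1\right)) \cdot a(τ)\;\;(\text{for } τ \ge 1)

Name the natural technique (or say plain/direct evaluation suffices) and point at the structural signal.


Best approach: the characteristic-root method — linear, homogeneous, constant coefficients: solutions of the form r^τ exist — find the roots of the characteristic polynomial.


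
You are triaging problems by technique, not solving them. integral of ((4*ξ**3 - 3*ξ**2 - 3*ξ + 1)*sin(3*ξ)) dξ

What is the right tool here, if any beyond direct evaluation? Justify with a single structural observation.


Method: integration by parts — differentiate 4*ξ**3 - 3*ξ**2 - 3*ξ + 1, integrate sin(3*ξ): each pass lowers the polynomial degree, so parts terminates.


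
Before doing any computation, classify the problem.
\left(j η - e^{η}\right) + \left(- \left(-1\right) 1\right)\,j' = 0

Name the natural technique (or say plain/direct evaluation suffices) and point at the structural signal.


Technique: a linear integrating factor — j appears only to the first power with coefficient η — the classic integrating-factor setup.


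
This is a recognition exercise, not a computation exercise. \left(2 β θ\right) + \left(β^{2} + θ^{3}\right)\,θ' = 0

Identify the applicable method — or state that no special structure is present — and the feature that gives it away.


Diagnosis: the exact-equation method — 2 β θ and β^{2} + θ^{3} pass the exactness check on the nose, so no integrating factor in β or θ is needed at all.
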